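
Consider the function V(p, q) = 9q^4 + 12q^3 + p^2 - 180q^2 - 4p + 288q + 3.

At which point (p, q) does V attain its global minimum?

(2, -4)

V(p,q) separates as A(p) + B(q) + 3, so its minimum is min A + min B + 3.
A'(p) = 2p - 4 vanishes at p ∈ {2}; B'(q) = 36(q - 2)(q - 1)(q + 4) vanishes at q ∈ {-4, 1, 2}.
Local minima of A (where A''>0): A(2)=-4. Local minima of B: B(-4)=-2496, B(2)=96.
So the global minimum of V is A(2) + B(-4) + 3 = -4 − 2496 + 3 = -2497, attained at (2, -4).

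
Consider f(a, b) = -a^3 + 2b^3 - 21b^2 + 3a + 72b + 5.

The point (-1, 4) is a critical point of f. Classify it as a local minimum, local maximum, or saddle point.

The mixed partial ∂²f/∂a∂b is 0, so the Hessian at any point is diag(f_aa, f_bb) = diag(-6a, 6(2b - 7)).
At (-1, 4): H = diag(6, 6).
Both eigenvalues are positive, so H is positive definite: a local minimum.

local minimum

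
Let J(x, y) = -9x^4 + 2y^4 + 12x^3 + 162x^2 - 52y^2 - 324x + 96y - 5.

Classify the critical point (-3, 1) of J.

local maximum

The mixed partial ∂²J/∂x∂y is 0, so the Hessian at any point is diag(J_xx, J_yy) = diag(36(-3x^2 + 2x + 9), 8(3y^2 - 13)).
At (-3, 1): H = diag(-864, -80).
Both eigenvalues are negative, so H is negative definite: a local maximum.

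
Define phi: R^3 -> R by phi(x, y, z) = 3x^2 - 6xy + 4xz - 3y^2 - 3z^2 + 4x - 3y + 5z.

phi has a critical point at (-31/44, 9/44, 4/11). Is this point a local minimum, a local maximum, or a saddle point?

The Hessian is constant: H = [[6, -6, 4], [-6, -6, 0], [4, 0, -6]].
Leading principal minors: Δ₁ = 6, Δ₂ = -72, Δ₃ = 528.
The minors fit neither the all-positive nor the alternating-sign pattern, so H is indefinite: a saddle point.

saddle point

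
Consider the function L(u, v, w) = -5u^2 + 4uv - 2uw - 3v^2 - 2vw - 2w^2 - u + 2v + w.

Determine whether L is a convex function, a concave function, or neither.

concave

L is quadratic, so its Hessian is the constant matrix H = [[-10, 4, -2], [4, -6, -2], [-2, -2, -4]].
Leading principal minors: -10, 44, -80.
Signs alternate −, +, − ⇒ H ≺ 0 ⇒ concave.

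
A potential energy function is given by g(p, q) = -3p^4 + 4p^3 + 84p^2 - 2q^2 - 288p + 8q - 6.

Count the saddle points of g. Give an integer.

g separates as a function of p plus a function of q, so ∇g=0 decouples.
∂g/∂p = -12(p - 3)(p - 2)(p + 4) = 0 at p ∈ {-4, 2, 3}; ∂g/∂q = -4(q - 2) = 0 at q ∈ {2}.
The Hessian is diagonal: diag(g_pp, g_qq). Second derivatives: g_pp(-4)=-504, g_pp(2)=72, g_pp(3)=-84; g_qq(2)=-4.
Saddle points occur where the two diagonal entries have opposite signs: (2, 2). Count: 1.

1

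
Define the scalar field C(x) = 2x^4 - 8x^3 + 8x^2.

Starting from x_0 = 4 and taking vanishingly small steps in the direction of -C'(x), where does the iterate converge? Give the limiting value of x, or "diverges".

2

C'(x) = 8x(x - 2)(x - 1), so C'(4) = 192.
Gradient descent moves in the -C' direction, i.e. x is decreasing.
The nearest critical point in that direction is x = 2, where C'' = 16 > 0 (a local minimum). The iterate converges there.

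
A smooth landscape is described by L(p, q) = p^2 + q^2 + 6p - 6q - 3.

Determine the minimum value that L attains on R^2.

L(p,q) separates as A(p) + B(q) − 3, so its minimum is min A + min B − 3.
A'(p) = 2p + 6 vanishes at p ∈ {-3}; B'(q) = 2q - 6 vanishes at q ∈ {3}.
Local minima of A (where A''>0): A(-3)=-9. Local minima of B: B(3)=-9.
So the global minimum of L is A(-3) + B(3) − 3 = -9 − 9 − 3 = -21, attained at (-3, 3).

-21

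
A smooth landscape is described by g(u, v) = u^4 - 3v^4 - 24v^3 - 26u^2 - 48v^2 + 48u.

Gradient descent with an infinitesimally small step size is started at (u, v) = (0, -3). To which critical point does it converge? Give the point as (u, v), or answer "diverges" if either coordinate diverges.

(-4, -2)

g is separable, so gradient descent decouples: u follows -∂g/∂u, v follows -∂g/∂v.
∂g/∂u = 4(u - 3)(u - 1)(u + 4); at u=0 this is 48, so u decreases.
∂g/∂v = -12v(v + 2)(v + 4); at v=-3 this is -36, so v increases.
u converges to its nearest critical value -4 (a local min of the u-part); v converges to -2. The iterate converges to (-4, -2).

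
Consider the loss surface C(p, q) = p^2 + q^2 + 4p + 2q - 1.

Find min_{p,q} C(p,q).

-6

C(p,q) separates as A(p) + B(q) − 1, so its minimum is min A + min B − 1.
A'(p) = 2p + 4 vanishes at p ∈ {-2}; B'(q) = 2q + 2 vanishes at q ∈ {-1}.
Local minima of A (where A''>0): A(-2)=-4. Local minima of B: B(-1)=-1.
So the global minimum of C is A(-2) + B(-1) − 1 = -4 − 1 − 1 = -6, attained at (-2, -1).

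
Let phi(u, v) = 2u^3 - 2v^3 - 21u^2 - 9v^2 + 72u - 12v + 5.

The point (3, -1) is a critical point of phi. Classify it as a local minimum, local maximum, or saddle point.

The mixed partial ∂²phi/∂u∂v is 0, so the Hessian at any point is diag(phi_uu, phi_vv) = diag(6(2u - 7), -6(2v + 3)).
At (3, -1): H = diag(-6, -6).
Both eigenvalues are negative, so H is negative definite: a local maximum.

local maximum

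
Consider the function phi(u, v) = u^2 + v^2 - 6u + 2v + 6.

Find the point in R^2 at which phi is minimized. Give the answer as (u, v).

(3, -1)

phi(u,v) separates as P(u) + Q(v) + 6, so its minimum is min P + min Q + 6.
P'(u) = 2u - 6 vanishes at u ∈ {3}; Q'(v) = 2v + 2 vanishes at v ∈ {-1}.
Local minima of P (where P''>0): P(3)=-9. Local minima of Q: Q(-1)=-1.
So the global minimum of phi is P(3) + Q(-1) + 6 = -9 − 1 + 6 = -4, attained at (3, -1).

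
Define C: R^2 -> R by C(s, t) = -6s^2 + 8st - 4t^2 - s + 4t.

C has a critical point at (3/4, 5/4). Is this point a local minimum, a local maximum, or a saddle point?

local maximum

The Hessian of C is constant: H = [[-12, 8], [8, -8]].
det(H) = (-12)·(-8) − 8² = 32.
det(H) > 0 and tr(H) = -20 < 0, so H is negative definite and the point is a local maximum.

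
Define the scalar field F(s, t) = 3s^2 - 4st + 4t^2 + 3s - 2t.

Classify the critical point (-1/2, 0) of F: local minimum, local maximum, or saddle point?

The Hessian of F is constant: H = [[6, -4], [-4, 8]].
det(H) = 6·8 − (-4)² = 32.
det(H) > 0 and tr(H) = 14 > 0, so H is positive definite and the point is a local minimum.

local minimum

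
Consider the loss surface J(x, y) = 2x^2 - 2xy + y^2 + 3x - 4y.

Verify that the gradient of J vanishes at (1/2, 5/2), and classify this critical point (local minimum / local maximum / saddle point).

∇J = (4x - 2y + 3, -2x + 2y - 4); substituting (1/2, 5/2) gives ∇J = (0, 0), so (1/2, 5/2) is indeed a critical point.
The Hessian of J is constant: H = [[4, -2], [-2, 2]].
det(H) = 4·2 − (-2)² = 4.
det(H) > 0 and tr(H) = 6 > 0, so H is positive definite and the point is a local minimum.

local minimum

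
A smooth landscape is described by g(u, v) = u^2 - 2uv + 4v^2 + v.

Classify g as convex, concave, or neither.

g is quadratic, so its Hessian is the constant matrix H = [[2, -2], [-2, 8]].
det(H) = 12, tr(H) = 10.
det(H) > 0 and tr(H) > 0, so H is positive definite everywhere: convex.

convex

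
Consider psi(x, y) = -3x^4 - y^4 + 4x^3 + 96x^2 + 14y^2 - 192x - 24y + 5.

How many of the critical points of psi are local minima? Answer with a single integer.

1

psi separates as a function of x plus a function of y, so ∇psi=0 decouples.
∂psi/∂x = -12(x - 4)(x - 1)(x + 4) = 0 at x ∈ {-4, 1, 4}; ∂psi/∂y = -4(y - 2)(y - 1)(y + 3) = 0 at y ∈ {-3, 1, 2}.
The Hessian is diagonal: diag(psi_xx, psi_yy). Second derivatives: psi_xx(-4)=-480, psi_xx(1)=180, psi_xx(4)=-288; psi_yy(-3)=-80, psi_yy(1)=16, psi_yy(2)=-20.
Local minima occur where both diagonal entries positive: (1, 1). Count: 1.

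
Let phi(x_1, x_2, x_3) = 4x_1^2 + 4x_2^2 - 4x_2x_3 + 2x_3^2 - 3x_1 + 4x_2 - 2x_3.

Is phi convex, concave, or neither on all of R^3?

convex

phi is quadratic, so its Hessian is the constant matrix H = [[8, 0, 0], [0, 8, -4], [0, -4, 4]].
Leading principal minors: 8, 64, 128.
All positive ⇒ H ≻ 0 ⇒ convex.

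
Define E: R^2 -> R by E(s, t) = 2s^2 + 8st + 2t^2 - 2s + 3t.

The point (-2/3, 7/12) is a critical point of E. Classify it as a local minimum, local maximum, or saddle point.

saddle point

The Hessian of E is constant: H = [[4, 8], [8, 4]].
det(H) = 4·4 − 8² = -48.
Since det(H) < 0, H is indefinite and the critical point is a saddle point.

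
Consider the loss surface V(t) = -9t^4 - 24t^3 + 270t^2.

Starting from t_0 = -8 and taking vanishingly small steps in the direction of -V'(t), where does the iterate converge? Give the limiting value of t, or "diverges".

diverges

V'(t) = -36t(t - 3)(t + 5), so V'(-8) = 9504.
Gradient descent moves in the -V' direction, i.e. t is decreasing.
There is no critical point below t=-8, and V' keeps the same sign, so the iterate runs off to −∞.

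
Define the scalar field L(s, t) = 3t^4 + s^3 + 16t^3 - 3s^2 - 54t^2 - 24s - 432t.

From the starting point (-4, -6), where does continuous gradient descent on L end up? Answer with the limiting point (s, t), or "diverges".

L is separable, so gradient descent decouples: s follows -∂L/∂s, t follows -∂L/∂t.
∂L/∂s = 3(s - 4)(s + 2); at s=-4 this is 48, so s decreases.
∂L/∂t = 12(t - 3)(t + 3)(t + 4); at t=-6 this is -648, so t increases.
The s-coordinate has no critical point in that direction and runs off to infinity.

diverges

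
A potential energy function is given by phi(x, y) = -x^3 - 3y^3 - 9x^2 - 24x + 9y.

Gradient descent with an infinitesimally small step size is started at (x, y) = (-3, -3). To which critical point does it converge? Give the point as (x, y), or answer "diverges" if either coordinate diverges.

(-4, -1)

phi is separable, so gradient descent decouples: x follows -∂phi/∂x, y follows -∂phi/∂y.
∂phi/∂x = -3(x + 2)(x + 4); at x=-3 this is 3, so x decreases.
∂phi/∂y = -9(y - 1)(y + 1); at y=-3 this is -72, so y increases.
x converges to its nearest critical value -4 (a local min of the x-part); y converges to -1. The iterate converges to (-4, -1).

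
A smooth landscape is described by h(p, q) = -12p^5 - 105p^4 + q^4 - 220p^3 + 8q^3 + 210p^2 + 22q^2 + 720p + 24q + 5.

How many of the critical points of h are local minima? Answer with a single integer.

4

h separates as a function of p plus a function of q, so ∇h=0 decouples.
∂h/∂p = -60(p - 1)(p + 1)(p + 3)(p + 4) = 0 at p ∈ {-4, -3, -1, 1}; ∂h/∂q = 4(q + 1)(q + 2)(q + 3) = 0 at q ∈ {-3, -2, -1}.
The Hessian is diagonal: diag(h_pp, h_qq). Second derivatives: h_pp(-4)=900, h_pp(-3)=-480, h_pp(-1)=720, h_pp(1)=-2400; h_qq(-3)=8, h_qq(-2)=-4, h_qq(-1)=8.
Local minima occur where both diagonal entries positive: (-4, -3), (-4, -1), (-1, -3), (-1, -1). Count: 4.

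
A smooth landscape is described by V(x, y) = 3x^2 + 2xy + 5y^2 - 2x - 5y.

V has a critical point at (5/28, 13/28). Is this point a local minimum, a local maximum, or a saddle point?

local minimum

The Hessian of V is constant: H = [[6, 2], [2, 10]].
det(H) = 6·10 − 2² = 56.
det(H) > 0 and tr(H) = 16 > 0, so H is positive definite and the point is a local minimum.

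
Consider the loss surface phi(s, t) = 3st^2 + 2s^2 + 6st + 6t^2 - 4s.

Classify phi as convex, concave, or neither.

neither

The term 3st^2 is cubic, so the Hessian is not constant.
∂²phi/∂t² = 6s + 12, which takes both signs as s varies (negative for sufficiently negative s). A diagonal entry of the Hessian changing sign means the Hessian is neither positive- nor negative-semidefinite on all of R^2.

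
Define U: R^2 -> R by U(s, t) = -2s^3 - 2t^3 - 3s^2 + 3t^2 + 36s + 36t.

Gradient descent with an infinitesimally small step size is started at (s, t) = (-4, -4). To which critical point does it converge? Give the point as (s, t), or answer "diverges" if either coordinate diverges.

U is separable, so gradient descent decouples: s follows -∂U/∂s, t follows -∂U/∂t.
∂U/∂s = -6(s - 2)(s + 3); at s=-4 this is -36, so s increases.
∂U/∂t = -6(t - 3)(t + 2); at t=-4 this is -84, so t increases.
s converges to its nearest critical value -3 (a local min of the s-part); t converges to -2. The iterate converges to (-3, -2).

(-3, -2)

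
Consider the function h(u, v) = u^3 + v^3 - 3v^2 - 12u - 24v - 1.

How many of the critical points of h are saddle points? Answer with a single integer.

2

h separates as a function of u plus a function of v, so ∇h=0 decouples.
∂h/∂u = 3(u - 2)(u + 2) = 0 at u ∈ {-2, 2}; ∂h/∂v = 3(v - 4)(v + 2) = 0 at v ∈ {-2, 4}.
The Hessian is diagonal: diag(h_uu, h_vv). Second derivatives: h_uu(-2)=-12, h_uu(2)=12; h_vv(-2)=-18, h_vv(4)=18.
Saddle points occur where the two diagonal entries have opposite signs: (-2, 4), (2, -2). Count: 2.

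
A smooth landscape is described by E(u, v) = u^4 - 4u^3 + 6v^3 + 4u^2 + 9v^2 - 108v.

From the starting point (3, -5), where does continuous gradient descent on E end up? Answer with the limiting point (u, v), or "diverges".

diverges

E is separable, so gradient descent decouples: u follows -∂E/∂u, v follows -∂E/∂v.
∂E/∂u = 4u(u - 2)(u - 1); at u=3 this is 24, so u decreases.
∂E/∂v = 18(v - 2)(v + 3); at v=-5 this is 252, so v decreases.
The v-coordinate has no critical point in that direction and runs off to infinity.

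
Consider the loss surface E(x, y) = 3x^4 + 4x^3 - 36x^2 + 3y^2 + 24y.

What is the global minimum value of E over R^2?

-237

E(x,y) separates as P(x) + Q(y), so its minimum is min P + min Q.
P'(x) = 12x(x - 2)(x + 3) vanishes at x ∈ {-3, 0, 2}; Q'(y) = 6y + 24 vanishes at y ∈ {-4}.
Local minima of P (where P''>0): P(-3)=-189, P(2)=-64. Local minima of Q: Q(-4)=-48.
So the global minimum of E is P(-3) + Q(-4) = -189 − 48 = -237, attained at (-3, -4).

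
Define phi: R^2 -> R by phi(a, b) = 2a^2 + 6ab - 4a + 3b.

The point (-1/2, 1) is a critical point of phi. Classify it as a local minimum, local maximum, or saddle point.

The Hessian of phi is constant: H = [[4, 6], [6, 0]].
det(H) = 4·0 − 6² = -36.
Since det(H) < 0, H is indefinite and the critical point is a saddle point.

saddle point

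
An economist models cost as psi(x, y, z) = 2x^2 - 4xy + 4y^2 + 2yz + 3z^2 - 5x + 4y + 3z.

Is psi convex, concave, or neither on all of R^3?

convex

psi is quadratic, so its Hessian is the constant matrix H = [[4, -4, 0], [-4, 8, 2], [0, 2, 6]].
Leading principal minors: 4, 16, 80.
All positive ⇒ H ≻ 0 ⇒ convex.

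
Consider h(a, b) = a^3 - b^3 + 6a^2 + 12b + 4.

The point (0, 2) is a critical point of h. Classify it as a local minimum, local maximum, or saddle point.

saddle point

The mixed partial ∂²h/∂a∂b is 0, so the Hessian at any point is diag(h_aa, h_bb) = diag(6(a + 2), -6b).
At (0, 2): H = diag(12, -12).
The eigenvalues have opposite signs, so H is indefinite: a saddle point.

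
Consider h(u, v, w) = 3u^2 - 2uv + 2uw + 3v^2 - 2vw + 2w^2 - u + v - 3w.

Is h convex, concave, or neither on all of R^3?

h is quadratic, so its Hessian is the constant matrix H = [[6, -2, 2], [-2, 6, -2], [2, -2, 4]].
Leading principal minors: 6, 32, 96.
All positive ⇒ H ≻ 0 ⇒ convex.

convex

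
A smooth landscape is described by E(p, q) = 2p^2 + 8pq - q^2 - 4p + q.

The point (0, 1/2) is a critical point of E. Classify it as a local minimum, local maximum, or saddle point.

saddle point

The Hessian of E is constant: H = [[4, 8], [8, -2]].
det(H) = 4·(-2) − 8² = -72.
Since det(H) < 0, H is indefinite and the critical point is a saddle point.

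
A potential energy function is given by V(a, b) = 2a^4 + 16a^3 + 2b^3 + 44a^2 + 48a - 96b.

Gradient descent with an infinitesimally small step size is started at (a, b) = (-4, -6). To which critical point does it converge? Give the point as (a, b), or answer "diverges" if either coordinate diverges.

diverges

V is separable, so gradient descent decouples: a follows -∂V/∂a, b follows -∂V/∂b.
∂V/∂a = 8(a + 1)(a + 2)(a + 3); at a=-4 this is -48, so a increases.
∂V/∂b = 6(b - 4)(b + 4); at b=-6 this is 120, so b decreases.
The b-coordinate has no critical point in that direction and runs off to infinity.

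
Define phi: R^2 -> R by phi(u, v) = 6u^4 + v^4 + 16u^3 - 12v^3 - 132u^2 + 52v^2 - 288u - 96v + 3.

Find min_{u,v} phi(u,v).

-1195

phi(u,v) separates as P(u) + Q(v) + 3, so its minimum is min P + min Q + 3.
P'(u) = 24(u - 3)(u + 1)(u + 4) vanishes at u ∈ {-4, -1, 3}; Q'(v) = 4(v - 4)(v - 3)(v - 2) vanishes at v ∈ {2, 3, 4}.
Local minima of P (where P''>0): P(-4)=-448, P(3)=-1134. Local minima of Q: Q(2)=-64, Q(4)=-64.
So the global minimum of phi is P(3) + Q(2) + 3 = -1134 − 64 + 3 = -1195, attained at (3, 2).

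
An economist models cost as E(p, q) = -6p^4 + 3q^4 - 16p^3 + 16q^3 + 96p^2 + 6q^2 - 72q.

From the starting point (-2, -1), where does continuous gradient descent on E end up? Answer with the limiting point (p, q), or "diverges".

E is separable, so gradient descent decouples: p follows -∂E/∂p, q follows -∂E/∂q.
∂E/∂p = -24p(p - 2)(p + 4); at p=-2 this is -384, so p increases.
∂E/∂q = 12(q - 1)(q + 2)(q + 3); at q=-1 this is -48, so q increases.
p converges to its nearest critical value 0 (a local min of the p-part); q converges to 1. The iterate converges to (0, 1).

(0, 1)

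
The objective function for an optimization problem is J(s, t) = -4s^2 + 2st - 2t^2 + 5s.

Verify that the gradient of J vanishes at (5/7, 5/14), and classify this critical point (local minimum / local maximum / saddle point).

∇J = (-8s + 2t + 5, 2s - 4t); substituting (5/7, 5/14) gives ∇J = (0, 0), so (5/7, 5/14) is indeed a critical point.
The Hessian of J is constant: H = [[-8, 2], [2, -4]].
det(H) = (-8)·(-4) − 2² = 28.
det(H) > 0 and tr(H) = -12 < 0, so H is negative definite and the point is a local maximum.

local maximum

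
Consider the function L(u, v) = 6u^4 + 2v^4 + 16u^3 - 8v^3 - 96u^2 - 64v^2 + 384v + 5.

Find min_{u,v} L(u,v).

-2555

L(u,v) separates as P(u) + Q(v) + 5, so its minimum is min P + min Q + 5.
P'(u) = 24u(u - 2)(u + 4) vanishes at u ∈ {-4, 0, 2}; Q'(v) = 8(v - 4)(v - 3)(v + 4) vanishes at v ∈ {-4, 3, 4}.
Local minima of P (where P''>0): P(-4)=-1024, P(2)=-160. Local minima of Q: Q(-4)=-1536, Q(4)=512.
So the global minimum of L is P(-4) + Q(-4) + 5 = -1024 − 1536 + 5 = -2555, attained at (-4, -4).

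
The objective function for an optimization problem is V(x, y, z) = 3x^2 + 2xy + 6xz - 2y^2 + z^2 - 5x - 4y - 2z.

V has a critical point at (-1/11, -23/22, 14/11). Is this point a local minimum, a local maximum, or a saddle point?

saddle point

The Hessian is constant: H = [[6, 2, 6], [2, -4, 0], [6, 0, 2]].
Leading principal minors: Δ₁ = 6, Δ₂ = -28, Δ₃ = 88.
The minors fit neither the all-positive nor the alternating-sign pattern, so H is indefinite: a saddle point.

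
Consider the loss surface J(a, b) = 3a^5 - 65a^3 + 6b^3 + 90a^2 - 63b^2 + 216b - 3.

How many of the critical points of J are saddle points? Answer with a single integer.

J separates as a function of a plus a function of b, so ∇J=0 decouples.
∂J/∂a = 15a(a - 3)(a - 1)(a + 4) = 0 at a ∈ {-4, 0, 1, 3}; ∂J/∂b = 18(b - 4)(b - 3) = 0 at b ∈ {3, 4}.
The Hessian is diagonal: diag(J_aa, J_bb). Second derivatives: J_aa(-4)=-2100, J_aa(0)=180, J_aa(1)=-150, J_aa(3)=630; J_bb(3)=-18, J_bb(4)=18.
Saddle points occur where the two diagonal entries have opposite signs: (-4, 4), (0, 3), (1, 4), (3, 3). Count: 4.

4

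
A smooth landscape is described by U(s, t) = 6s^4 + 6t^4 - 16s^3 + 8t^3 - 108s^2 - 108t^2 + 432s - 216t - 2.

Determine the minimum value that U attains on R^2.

U(s,t) separates as P(s) + Q(t) − 2, so its minimum is min P + min Q − 2.
P'(s) = 24(s - 3)(s - 2)(s + 3) vanishes at s ∈ {-3, 2, 3}; Q'(t) = 24(t - 3)(t + 1)(t + 3) vanishes at t ∈ {-3, -1, 3}.
Local minima of P (where P''>0): P(-3)=-1350, P(3)=378. Local minima of Q: Q(-3)=-54, Q(3)=-918.
So the global minimum of U is P(-3) + Q(3) − 2 = -1350 − 918 − 2 = -2270, attained at (-3, 3).

-2270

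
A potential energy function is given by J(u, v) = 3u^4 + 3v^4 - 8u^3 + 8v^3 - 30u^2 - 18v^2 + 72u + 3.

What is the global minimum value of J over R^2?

-284

J(u,v) separates as P(u) + Q(v) + 3, so its minimum is min P + min Q + 3.
P'(u) = 12(u - 3)(u - 1)(u + 2) vanishes at u ∈ {-2, 1, 3}; Q'(v) = 12v(v - 1)(v + 3) vanishes at v ∈ {-3, 0, 1}.
Local minima of P (where P''>0): P(-2)=-152, P(3)=-27. Local minima of Q: Q(-3)=-135, Q(1)=-7.
So the global minimum of J is P(-2) + Q(-3) + 3 = -152 − 135 + 3 = -284, attained at (-2, -3).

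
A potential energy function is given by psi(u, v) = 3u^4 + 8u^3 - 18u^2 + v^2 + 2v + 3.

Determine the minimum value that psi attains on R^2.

-133

psi(u,v) separates as P(u) + Q(v) + 3, so its minimum is min P + min Q + 3.
P'(u) = 12u(u - 1)(u + 3) vanishes at u ∈ {-3, 0, 1}; Q'(v) = 2v + 2 vanishes at v ∈ {-1}.
Local minima of P (where P''>0): P(-3)=-135, P(1)=-7. Local minima of Q: Q(-1)=-1.
So the global minimum of psi is P(-3) + Q(-1) + 3 = -135 − 1 + 3 = -133, attained at (-3, -1).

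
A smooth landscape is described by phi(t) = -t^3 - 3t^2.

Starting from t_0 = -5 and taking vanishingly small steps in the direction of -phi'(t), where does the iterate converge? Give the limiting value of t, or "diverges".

-2

phi'(t) = -3t(t + 2), so phi'(-5) = -45.
Gradient descent moves in the -phi' direction, i.e. t is increasing.
The nearest critical point in that direction is t = -2, where phi'' = 6 > 0 (a local minimum). The iterate converges there.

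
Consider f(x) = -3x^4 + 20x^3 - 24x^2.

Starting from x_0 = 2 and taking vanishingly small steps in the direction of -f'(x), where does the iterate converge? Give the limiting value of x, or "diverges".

f'(x) = -12x(x - 4)(x - 1), so f'(2) = 48.
Gradient descent moves in the -f' direction, i.e. x is decreasing.
The nearest critical point in that direction is x = 1, where f'' = 36 > 0 (a local minimum). The iterate converges there.

1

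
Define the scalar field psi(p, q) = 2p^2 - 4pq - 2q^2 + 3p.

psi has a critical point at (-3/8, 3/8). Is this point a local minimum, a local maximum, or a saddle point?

saddle point

The Hessian of psi is constant: H = [[4, -4], [-4, -4]].
det(H) = 4·(-4) − (-4)² = -32.
Since det(H) < 0, H is indefinite and the critical point is a saddle point.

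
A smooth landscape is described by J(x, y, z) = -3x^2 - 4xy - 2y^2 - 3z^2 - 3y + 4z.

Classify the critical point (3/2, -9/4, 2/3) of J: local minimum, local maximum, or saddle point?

local maximum

The Hessian is constant: H = [[-6, -4, 0], [-4, -4, 0], [0, 0, -6]].
Leading principal minors: Δ₁ = -6, Δ₂ = 8, Δ₃ = -48.
The minors alternate sign starting negative (−, +, −), so H is negative definite: a local maximum.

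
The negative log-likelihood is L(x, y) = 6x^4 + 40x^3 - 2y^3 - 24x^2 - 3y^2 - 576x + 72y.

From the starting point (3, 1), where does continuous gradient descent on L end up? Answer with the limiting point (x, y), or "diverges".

(2, -4)

L is separable, so gradient descent decouples: x follows -∂L/∂x, y follows -∂L/∂y.
∂L/∂x = 24(x - 2)(x + 3)(x + 4); at x=3 this is 1008, so x decreases.
∂L/∂y = -6(y - 3)(y + 4); at y=1 this is 60, so y decreases.
x converges to its nearest critical value 2 (a local min of the x-part); y converges to -4. The iterate converges to (2, -4).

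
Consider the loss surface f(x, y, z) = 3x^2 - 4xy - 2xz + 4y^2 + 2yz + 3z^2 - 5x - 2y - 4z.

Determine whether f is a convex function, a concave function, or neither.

f is quadratic, so its Hessian is the constant matrix H = [[6, -4, -2], [-4, 8, 2], [-2, 2, 6]].
Leading principal minors: 6, 32, 168.
All positive ⇒ H ≻ 0 ⇒ convex.

convex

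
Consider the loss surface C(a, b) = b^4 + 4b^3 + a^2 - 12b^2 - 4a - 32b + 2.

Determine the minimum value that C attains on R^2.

C(a,b) separates as P(a) + Q(b) + 2, so its minimum is min P + min Q + 2.
P'(a) = 2a - 4 vanishes at a ∈ {2}; Q'(b) = 4(b - 2)(b + 1)(b + 4) vanishes at b ∈ {-4, -1, 2}.
Local minima of P (where P''>0): P(2)=-4. Local minima of Q: Q(-4)=-64, Q(2)=-64.
So the global minimum of C is P(2) + Q(-4) + 2 = -4 − 64 + 2 = -66, attained at (2, -4).

-66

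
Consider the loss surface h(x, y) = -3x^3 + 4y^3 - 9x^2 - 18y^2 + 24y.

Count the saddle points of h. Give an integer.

2

h separates as a function of x plus a function of y, so ∇h=0 decouples.
∂h/∂x = -9x(x + 2) = 0 at x ∈ {-2, 0}; ∂h/∂y = 12(y - 2)(y - 1) = 0 at y ∈ {1, 2}.
The Hessian is diagonal: diag(h_xx, h_yy). Second derivatives: h_xx(-2)=18, h_xx(0)=-18; h_yy(1)=-12, h_yy(2)=12.
Saddle points occur where the two diagonal entries have opposite signs: (-2, 1), (0, 2). Count: 2.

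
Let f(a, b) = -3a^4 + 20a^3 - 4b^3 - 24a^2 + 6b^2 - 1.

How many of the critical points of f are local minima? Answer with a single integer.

1

f separates as a function of a plus a function of b, so ∇f=0 decouples.
∂f/∂a = -12a(a - 4)(a - 1) = 0 at a ∈ {0, 1, 4}; ∂f/∂b = -12b(b - 1) = 0 at b ∈ {0, 1}.
The Hessian is diagonal: diag(f_aa, f_bb). Second derivatives: f_aa(0)=-48, f_aa(1)=36, f_aa(4)=-144; f_bb(0)=12, f_bb(1)=-12.
Local minima occur where both diagonal entries positive: (1, 0). Count: 1.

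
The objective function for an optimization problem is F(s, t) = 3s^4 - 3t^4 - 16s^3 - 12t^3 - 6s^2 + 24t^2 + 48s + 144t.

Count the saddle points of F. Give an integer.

5

F separates as a function of s plus a function of t, so ∇F=0 decouples.
∂F/∂s = 12(s - 4)(s - 1)(s + 1) = 0 at s ∈ {-1, 1, 4}; ∂F/∂t = -12(t - 2)(t + 2)(t + 3) = 0 at t ∈ {-3, -2, 2}.
The Hessian is diagonal: diag(F_ss, F_tt). Second derivatives: F_ss(-1)=120, F_ss(1)=-72, F_ss(4)=180; F_tt(-3)=-60, F_tt(-2)=48, F_tt(2)=-240.
Saddle points occur where the two diagonal entries have opposite signs: (-1, -3), (-1, 2), (1, -2), (4, -3), (4, 2). Count: 5.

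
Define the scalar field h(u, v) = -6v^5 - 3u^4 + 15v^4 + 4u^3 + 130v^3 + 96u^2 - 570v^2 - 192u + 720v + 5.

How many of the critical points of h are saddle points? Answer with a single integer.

6

h separates as a function of u plus a function of v, so ∇h=0 decouples.
∂h/∂u = -12(u - 4)(u - 1)(u + 4) = 0 at u ∈ {-4, 1, 4}; ∂h/∂v = -30(v - 3)(v - 2)(v - 1)(v + 4) = 0 at v ∈ {-4, 1, 2, 3}.
The Hessian is diagonal: diag(h_uu, h_vv). Second derivatives: h_uu(-4)=-480, h_uu(1)=180, h_uu(4)=-288; h_vv(-4)=6300, h_vv(1)=-300, h_vv(2)=180, h_vv(3)=-420.
Saddle points occur where the two diagonal entries have opposite signs: (-4, -4), (-4, 2), (1, 1), (1, 3), (4, -4), (4, 2). Count: 6.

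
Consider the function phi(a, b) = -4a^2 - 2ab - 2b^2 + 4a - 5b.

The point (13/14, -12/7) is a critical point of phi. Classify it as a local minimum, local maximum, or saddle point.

local maximum

The Hessian of phi is constant: H = [[-8, -2], [-2, -4]].
det(H) = (-8)·(-4) − (-2)² = 28.
det(H) > 0 and tr(H) = -12 < 0, so H is negative definite and the point is a local maximum.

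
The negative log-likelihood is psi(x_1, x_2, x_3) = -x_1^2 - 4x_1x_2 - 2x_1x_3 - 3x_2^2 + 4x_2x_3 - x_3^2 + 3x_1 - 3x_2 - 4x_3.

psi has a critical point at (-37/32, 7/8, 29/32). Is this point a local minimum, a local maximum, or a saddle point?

The Hessian is constant: H = [[-2, -4, -2], [-4, -6, 4], [-2, 4, -2]].
Leading principal minors: Δ₁ = -2, Δ₂ = -4, Δ₃ = 128.
The minors fit neither the all-positive nor the alternating-sign pattern, so H is indefinite: a saddle point.

saddle point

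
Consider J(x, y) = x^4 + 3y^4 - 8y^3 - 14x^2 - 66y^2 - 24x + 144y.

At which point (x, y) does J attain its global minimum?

J(x,y) separates as P(x) + Q(y), so its minimum is min P + min Q.
P'(x) = 4(x - 3)(x + 1)(x + 2) vanishes at x ∈ {-2, -1, 3}; Q'(y) = 12(y - 4)(y - 1)(y + 3) vanishes at y ∈ {-3, 1, 4}.
Local minima of P (where P''>0): P(-2)=8, P(3)=-117. Local minima of Q: Q(-3)=-567, Q(4)=-224.
So the global minimum of J is P(3) + Q(-3) = -117 − 567 = -684, attained at (3, -3).

(3, -3)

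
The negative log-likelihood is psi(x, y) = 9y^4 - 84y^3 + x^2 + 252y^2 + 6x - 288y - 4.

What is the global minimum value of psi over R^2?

psi(x,y) separates as P(x) + Q(y) − 4, so its minimum is min P + min Q − 4.
P'(x) = 2x + 6 vanishes at x ∈ {-3}; Q'(y) = 36(y - 4)(y - 2)(y - 1) vanishes at y ∈ {1, 2, 4}.
Local minima of P (where P''>0): P(-3)=-9. Local minima of Q: Q(1)=-111, Q(4)=-192.
So the global minimum of psi is P(-3) + Q(4) − 4 = -9 − 192 − 4 = -205, attained at (-3, 4).

-205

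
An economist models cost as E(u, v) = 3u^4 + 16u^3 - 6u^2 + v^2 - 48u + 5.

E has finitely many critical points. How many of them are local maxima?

E separates as a function of u plus a function of v, so ∇E=0 decouples.
∂E/∂u = 12(u - 1)(u + 1)(u + 4) = 0 at u ∈ {-4, -1, 1}; ∂E/∂v = 2v = 0 at v ∈ {0}.
The Hessian is diagonal: diag(E_uu, E_vv). Second derivatives: E_uu(-4)=180, E_uu(-1)=-72, E_uu(1)=120; E_vv(0)=2.
Local maxima occur where both diagonal entries negative: none. Count: 0.

0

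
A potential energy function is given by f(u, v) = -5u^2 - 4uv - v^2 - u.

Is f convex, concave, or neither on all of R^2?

concave

f is quadratic, so its Hessian is the constant matrix H = [[-10, -4], [-4, -2]].
det(H) = 4, tr(H) = -12.
det(H) > 0 and tr(H) < 0, so H is negative definite everywhere: concave.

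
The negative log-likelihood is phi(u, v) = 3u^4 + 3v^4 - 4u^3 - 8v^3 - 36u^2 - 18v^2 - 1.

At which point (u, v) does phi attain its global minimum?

(3, 3)

phi(u,v) separates as P(u) + Q(v) − 1, so its minimum is min P + min Q − 1.
P'(u) = 12u(u - 3)(u + 2) vanishes at u ∈ {-2, 0, 3}; Q'(v) = 12v(v - 3)(v + 1) vanishes at v ∈ {-1, 0, 3}.
Local minima of P (where P''>0): P(-2)=-64, P(3)=-189. Local minima of Q: Q(-1)=-7, Q(3)=-135.
So the global minimum of phi is P(3) + Q(3) − 1 = -189 − 135 − 1 = -325, attained at (3, 3).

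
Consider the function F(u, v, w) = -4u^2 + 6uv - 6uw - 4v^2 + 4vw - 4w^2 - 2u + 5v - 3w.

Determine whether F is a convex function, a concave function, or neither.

F is quadratic, so its Hessian is the constant matrix H = [[-8, 6, -6], [6, -8, 4], [-6, 4, -8]].
Leading principal minors: -8, 28, -96.
Signs alternate −, +, − ⇒ H ≺ 0 ⇒ concave.

concave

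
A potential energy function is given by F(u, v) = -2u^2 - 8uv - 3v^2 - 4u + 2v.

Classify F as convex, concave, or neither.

F is quadratic, so its Hessian is the constant matrix H = [[-4, -8], [-8, -6]].
det(H) = -40, tr(H) = -10.
det(H) < 0, so H is indefinite: neither convex nor concave.

neither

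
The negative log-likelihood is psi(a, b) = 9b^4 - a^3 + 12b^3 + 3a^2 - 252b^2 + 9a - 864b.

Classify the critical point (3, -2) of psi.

The mixed partial ∂²psi/∂a∂b is 0, so the Hessian at any point is diag(psi_aa, psi_bb) = diag(6(-a + 1), 36(3b^2 + 2b - 14)).
At (3, -2): H = diag(-12, -216).
Both eigenvalues are negative, so H is negative definite: a local maximum.

local maximum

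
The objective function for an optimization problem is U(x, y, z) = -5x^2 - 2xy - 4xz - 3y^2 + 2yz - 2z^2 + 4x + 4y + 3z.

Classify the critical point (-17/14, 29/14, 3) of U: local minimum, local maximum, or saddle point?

The Hessian is constant: H = [[-10, -2, -4], [-2, -6, 2], [-4, 2, -4]].
Leading principal minors: Δ₁ = -10, Δ₂ = 56, Δ₃ = -56.
The minors alternate sign starting negative (−, +, −), so H is negative definite: a local maximum.

local maximum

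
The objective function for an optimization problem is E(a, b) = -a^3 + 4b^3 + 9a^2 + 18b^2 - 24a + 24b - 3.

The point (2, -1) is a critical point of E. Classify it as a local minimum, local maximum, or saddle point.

The mixed partial ∂²E/∂a∂b is 0, so the Hessian at any point is diag(E_aa, E_bb) = diag(6(-a + 3), 12(2b + 3)).
At (2, -1): H = diag(6, 12).
Both eigenvalues are positive, so H is positive definite: a local minimum.

local minimum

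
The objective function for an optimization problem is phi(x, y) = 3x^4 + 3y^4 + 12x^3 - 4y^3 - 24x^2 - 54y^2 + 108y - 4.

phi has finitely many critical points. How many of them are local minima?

4

phi separates as a function of x plus a function of y, so ∇phi=0 decouples.
∂phi/∂x = 12x(x - 1)(x + 4) = 0 at x ∈ {-4, 0, 1}; ∂phi/∂y = 12(y - 3)(y - 1)(y + 3) = 0 at y ∈ {-3, 1, 3}.
The Hessian is diagonal: diag(phi_xx, phi_yy). Second derivatives: phi_xx(-4)=240, phi_xx(0)=-48, phi_xx(1)=60; phi_yy(-3)=288, phi_yy(1)=-96, phi_yy(3)=144.
Local minima occur where both diagonal entries positive: (-4, -3), (-4, 3), (1, -3), (1, 3). Count: 4.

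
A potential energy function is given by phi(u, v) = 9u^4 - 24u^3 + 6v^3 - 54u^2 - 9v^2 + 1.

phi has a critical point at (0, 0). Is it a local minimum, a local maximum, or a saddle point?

local maximum

The mixed partial ∂²phi/∂u∂v is 0, so the Hessian at any point is diag(phi_uu, phi_vv) = diag(36(3u^2 - 4u - 3), 18(2v - 1)).
At (0, 0): H = diag(-108, -18).
Both eigenvalues are negative, so H is negative definite: a local maximum.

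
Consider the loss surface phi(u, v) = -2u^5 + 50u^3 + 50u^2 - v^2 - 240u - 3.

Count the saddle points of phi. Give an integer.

phi separates as a function of u plus a function of v, so ∇phi=0 decouples.
∂phi/∂u = -10(u - 4)(u - 1)(u + 2)(u + 3) = 0 at u ∈ {-3, -2, 1, 4}; ∂phi/∂v = -2v = 0 at v ∈ {0}.
The Hessian is diagonal: diag(phi_uu, phi_vv). Second derivatives: phi_uu(-3)=280, phi_uu(-2)=-180, phi_uu(1)=360, phi_uu(4)=-1260; phi_vv(0)=-2.
Saddle points occur where the two diagonal entries have opposite signs: (-3, 0), (1, 0). Count: 2.

2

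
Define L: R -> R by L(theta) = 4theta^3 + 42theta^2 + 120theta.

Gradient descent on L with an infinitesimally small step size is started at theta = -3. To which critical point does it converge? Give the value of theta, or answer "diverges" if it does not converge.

L'(theta) = 12(theta + 2)(theta + 5), so L'(-3) = -24.
Gradient descent moves in the -L' direction, i.e. theta is increasing.
The nearest critical point in that direction is theta = -2, where L'' = 36 > 0 (a local minimum). The iterate converges there.

-2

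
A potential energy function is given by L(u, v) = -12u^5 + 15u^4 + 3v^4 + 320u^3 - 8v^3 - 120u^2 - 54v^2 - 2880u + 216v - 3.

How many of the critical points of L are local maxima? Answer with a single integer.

2

L separates as a function of u plus a function of v, so ∇L=0 decouples.
∂L/∂u = -60(u - 4)(u - 2)(u + 2)(u + 3) = 0 at u ∈ {-3, -2, 2, 4}; ∂L/∂v = 12(v - 3)(v - 2)(v + 3) = 0 at v ∈ {-3, 2, 3}.
The Hessian is diagonal: diag(L_uu, L_vv). Second derivatives: L_uu(-3)=2100, L_uu(-2)=-1440, L_uu(2)=2400, L_uu(4)=-5040; L_vv(-3)=360, L_vv(2)=-60, L_vv(3)=72.
Local maxima occur where both diagonal entries negative: (-2, 2), (4, 2). Count: 2.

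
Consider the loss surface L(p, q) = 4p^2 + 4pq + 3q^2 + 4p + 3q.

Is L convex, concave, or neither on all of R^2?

L is quadratic, so its Hessian is the constant matrix H = [[8, 4], [4, 6]].
det(H) = 32, tr(H) = 14.
det(H) > 0 and tr(H) > 0, so H is positive definite everywhere: convex.

convex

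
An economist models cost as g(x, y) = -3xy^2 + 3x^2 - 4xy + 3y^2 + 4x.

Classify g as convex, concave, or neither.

neither

The term -3xy^2 is cubic, so the Hessian is not constant.
∂²g/∂y² = -6x + 6, which takes both signs as x varies (negative for sufficiently large x). A diagonal entry of the Hessian changing sign means the Hessian is neither positive- nor negative-semidefinite on all of R^2.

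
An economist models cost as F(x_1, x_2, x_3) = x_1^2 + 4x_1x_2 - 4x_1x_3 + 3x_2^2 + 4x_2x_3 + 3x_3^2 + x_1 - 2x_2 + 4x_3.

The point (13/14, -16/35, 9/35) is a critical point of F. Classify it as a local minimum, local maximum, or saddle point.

The Hessian is constant: H = [[2, 4, -4], [4, 6, 4], [-4, 4, 6]].
Leading principal minors: Δ₁ = 2, Δ₂ = -4, Δ₃ = -280.
The minors fit neither the all-positive nor the alternating-sign pattern, so H is indefinite: a saddle point.

saddle point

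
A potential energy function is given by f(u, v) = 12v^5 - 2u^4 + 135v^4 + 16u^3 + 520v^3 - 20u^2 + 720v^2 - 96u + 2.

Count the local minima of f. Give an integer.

2

f separates as a function of u plus a function of v, so ∇f=0 decouples.
∂f/∂u = -8(u - 4)(u - 3)(u + 1) = 0 at u ∈ {-1, 3, 4}; ∂f/∂v = 60v(v + 2)(v + 3)(v + 4) = 0 at v ∈ {-4, -3, -2, 0}.
The Hessian is diagonal: diag(f_uu, f_vv). Second derivatives: f_uu(-1)=-160, f_uu(3)=32, f_uu(4)=-40; f_vv(-4)=-480, f_vv(-3)=180, f_vv(-2)=-240, f_vv(0)=1440.
Local minima occur where both diagonal entries positive: (3, -3), (3, 0). Count: 2.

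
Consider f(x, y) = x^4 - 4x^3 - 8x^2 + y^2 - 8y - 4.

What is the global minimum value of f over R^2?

f(x,y) separates as P(x) + Q(y) − 4, so its minimum is min P + min Q − 4.
P'(x) = 4x(x - 4)(x + 1) vanishes at x ∈ {-1, 0, 4}; Q'(y) = 2y - 8 vanishes at y ∈ {4}.
Local minima of P (where P''>0): P(-1)=-3, P(4)=-128. Local minima of Q: Q(4)=-16.
So the global minimum of f is P(4) + Q(4) − 4 = -128 − 16 − 4 = -148, attained at (4, 4).

-148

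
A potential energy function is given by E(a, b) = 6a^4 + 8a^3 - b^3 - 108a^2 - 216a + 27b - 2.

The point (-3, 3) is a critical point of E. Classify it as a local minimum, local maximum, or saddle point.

The mixed partial ∂²E/∂a∂b is 0, so the Hessian at any point is diag(E_aa, E_bb) = diag(24(3a^2 + 2a - 9), -6b).
At (-3, 3): H = diag(288, -18).
The eigenvalues have opposite signs, so H is indefinite: a saddle point.

saddle point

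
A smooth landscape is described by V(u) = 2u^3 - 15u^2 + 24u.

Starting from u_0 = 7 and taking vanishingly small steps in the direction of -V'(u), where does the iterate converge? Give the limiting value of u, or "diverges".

V'(u) = 6(u - 4)(u - 1), so V'(7) = 108.
Gradient descent moves in the -V' direction, i.e. u is decreasing.
The nearest critical point in that direction is u = 4, where V'' = 18 > 0 (a local minimum). The iterate converges there.

4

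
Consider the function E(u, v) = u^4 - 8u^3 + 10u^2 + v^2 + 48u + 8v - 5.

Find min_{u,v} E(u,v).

-50

E(u,v) separates as P(u) + Q(v) − 5, so its minimum is min P + min Q − 5.
P'(u) = 4(u - 4)(u - 3)(u + 1) vanishes at u ∈ {-1, 3, 4}; Q'(v) = 2v + 8 vanishes at v ∈ {-4}.
Local minima of P (where P''>0): P(-1)=-29, P(4)=96. Local minima of Q: Q(-4)=-16.
So the global minimum of E is P(-1) + Q(-4) − 5 = -29 − 16 − 5 = -50, attained at (-1, -4).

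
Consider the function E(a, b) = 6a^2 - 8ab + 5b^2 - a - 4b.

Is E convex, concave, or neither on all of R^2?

E is quadratic, so its Hessian is the constant matrix H = [[12, -8], [-8, 10]].
det(H) = 56, tr(H) = 22.
det(H) > 0 and tr(H) > 0, so H is positive definite everywhere: convex.

convex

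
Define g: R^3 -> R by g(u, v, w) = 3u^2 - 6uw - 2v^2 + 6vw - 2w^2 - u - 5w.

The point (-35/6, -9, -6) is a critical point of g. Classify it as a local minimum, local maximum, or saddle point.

The Hessian is constant: H = [[6, 0, -6], [0, -4, 6], [-6, 6, -4]].
Leading principal minors: Δ₁ = 6, Δ₂ = -24, Δ₃ = 24.
The minors fit neither the all-positive nor the alternating-sign pattern, so H is indefinite: a saddle point.

saddle point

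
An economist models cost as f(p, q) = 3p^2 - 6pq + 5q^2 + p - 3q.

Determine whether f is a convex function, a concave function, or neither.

convex

f is quadratic, so its Hessian is the constant matrix H = [[6, -6], [-6, 10]].
det(H) = 24, tr(H) = 16.
det(H) > 0 and tr(H) > 0, so H is positive definite everywhere: convex.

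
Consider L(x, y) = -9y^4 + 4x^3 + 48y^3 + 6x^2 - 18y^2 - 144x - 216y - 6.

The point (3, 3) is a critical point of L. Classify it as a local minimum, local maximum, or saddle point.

saddle point

The mixed partial ∂²L/∂x∂y is 0, so the Hessian at any point is diag(L_xx, L_yy) = diag(12(2x + 1), 36(-3y^2 + 8y - 1)).
At (3, 3): H = diag(84, -144).
The eigenvalues have opposite signs, so H is indefinite: a saddle point.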